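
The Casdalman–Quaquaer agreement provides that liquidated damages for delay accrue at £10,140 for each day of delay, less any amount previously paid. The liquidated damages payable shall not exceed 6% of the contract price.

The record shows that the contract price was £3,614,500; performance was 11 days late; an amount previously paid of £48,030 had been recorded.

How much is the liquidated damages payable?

Per-day damages: 11 × £10,140 = £111,540
Less amount previously paid: £111,540 − £48,030 = £63,510
Cap: 6% of £3,614,500 = £216,870
Cap at £216,870: £63,510 is within the cap, no reduction.

£63,510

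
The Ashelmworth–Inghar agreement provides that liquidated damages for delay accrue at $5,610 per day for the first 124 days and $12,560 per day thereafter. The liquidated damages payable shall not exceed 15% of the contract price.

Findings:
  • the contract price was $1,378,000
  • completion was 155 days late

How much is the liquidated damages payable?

First 124 days: 124 × $5,610 = $695,640
Remaining days: (155 − 124) × $12,560 = $389,360
Accrued per-day damages: $695,640 + $389,360 = $1,085,000
Cap: 15% of $1,378,000 = $206,700
Cap at $206,700: $1,085,000 exceeds the cap → $206,700

Liquidated damages: $206,700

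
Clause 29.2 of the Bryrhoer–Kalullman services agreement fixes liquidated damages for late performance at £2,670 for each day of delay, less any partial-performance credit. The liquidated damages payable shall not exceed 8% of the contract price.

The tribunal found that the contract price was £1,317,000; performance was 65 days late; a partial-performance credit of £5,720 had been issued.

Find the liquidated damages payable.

Per-day damages: 65 × £2,670 = £173,550
Less partial-performance credit: £173,550 − £5,720 = £167,830
Cap: 8% of £1,317,000 = £105,360
Cap at £105,360: £167,830 exceeds the cap → £105,360

£105,360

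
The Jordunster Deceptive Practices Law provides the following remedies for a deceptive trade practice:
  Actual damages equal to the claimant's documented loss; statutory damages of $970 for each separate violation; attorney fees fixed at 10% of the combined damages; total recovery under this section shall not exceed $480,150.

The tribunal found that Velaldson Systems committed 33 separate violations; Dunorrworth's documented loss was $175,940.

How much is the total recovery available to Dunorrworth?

$228,745

Statutory damages: 33 × $970 = $32,010
Combined damages: $175,940 + $32,010 = $207,950
Attorney fees: 10% of $207,950 = $20,795
Total before cap: $207,950 + $20,795 = $228,745
Cap at $480,150: $228,745 is within the cap, no reduction.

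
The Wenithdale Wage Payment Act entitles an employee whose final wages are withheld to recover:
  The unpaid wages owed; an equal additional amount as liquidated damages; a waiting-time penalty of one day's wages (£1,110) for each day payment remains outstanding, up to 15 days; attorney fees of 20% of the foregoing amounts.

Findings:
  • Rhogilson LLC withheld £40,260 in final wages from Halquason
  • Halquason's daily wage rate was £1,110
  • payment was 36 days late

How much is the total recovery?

Liquidated damages (equal amount): £40,260
Penalty days: min(36, 15) = 15
Waiting-time penalty: 15 × £1,110 = £16,650
Subtotal: £40,260 + £40,260 + £16,650 = £97,170
Attorney fees: 20% of £97,170 = £19,434
Total award: £97,170 + £19,434 = £116,604

£116,604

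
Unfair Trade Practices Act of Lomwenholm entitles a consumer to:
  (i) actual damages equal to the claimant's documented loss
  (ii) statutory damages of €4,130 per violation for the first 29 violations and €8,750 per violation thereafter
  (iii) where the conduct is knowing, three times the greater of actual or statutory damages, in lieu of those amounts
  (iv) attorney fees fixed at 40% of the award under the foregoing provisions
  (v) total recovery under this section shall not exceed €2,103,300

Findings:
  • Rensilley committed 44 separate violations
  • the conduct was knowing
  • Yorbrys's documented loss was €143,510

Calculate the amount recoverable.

First 29 violations: 29 × €4,130 = €119,770
Remaining violations: (44 − 29) × €8,750 = €131,250
Statutory damages: €119,770 + €131,250 = €251,020
Greater of actual damages (€143,510) or statutory damages (€251,020): €251,020
Trebled: 3 × €251,020 = €753,060
Attorney fees: 40% of €753,060 = €301,224
Total before cap: €753,060 + €301,224 = €1,054,284
Cap at €2,103,300: €1,054,284 is within the cap, no reduction.

€1,054,284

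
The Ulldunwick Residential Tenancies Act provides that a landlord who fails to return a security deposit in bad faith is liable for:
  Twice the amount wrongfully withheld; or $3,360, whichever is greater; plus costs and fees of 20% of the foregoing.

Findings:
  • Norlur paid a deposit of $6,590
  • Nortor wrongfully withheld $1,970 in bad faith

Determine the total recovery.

Doubled: 2 × $1,970 = $3,940
Minimum $3,360: $3,940 meets the minimum, no increase.
Costs and fees: 20% of $3,940 = $788
Total recovery: $3,940 + $788 = $4,728

$4,728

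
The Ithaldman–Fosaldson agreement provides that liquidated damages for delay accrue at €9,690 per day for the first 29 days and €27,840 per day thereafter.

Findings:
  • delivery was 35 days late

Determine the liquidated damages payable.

€448,050

First 29 days: 29 × €9,690 = €281,010
Remaining days: (35 − 29) × €27,840 = €167,040
Accrued per-day damages: €281,010 + €167,040 = €448,050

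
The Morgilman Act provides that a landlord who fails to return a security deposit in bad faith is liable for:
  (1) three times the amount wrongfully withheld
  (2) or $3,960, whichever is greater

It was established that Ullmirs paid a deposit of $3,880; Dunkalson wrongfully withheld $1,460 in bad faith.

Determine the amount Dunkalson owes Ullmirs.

$4,380

Trebled: 3 × $1,460 = $4,380
Minimum $3,960: $4,380 meets the minimum, no increase.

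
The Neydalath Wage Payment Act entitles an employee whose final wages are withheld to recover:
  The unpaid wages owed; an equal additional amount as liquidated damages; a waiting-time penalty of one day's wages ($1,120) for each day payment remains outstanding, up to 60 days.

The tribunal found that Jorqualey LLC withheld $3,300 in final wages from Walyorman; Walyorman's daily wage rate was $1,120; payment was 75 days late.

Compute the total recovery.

$73,800

Liquidated damages (equal amount): $3,300
Penalty days: min(75, 60) = 60
Waiting-time penalty: 60 × $1,120 = $67,200
Total award: $3,300 + $3,300 + $67,200 = $73,800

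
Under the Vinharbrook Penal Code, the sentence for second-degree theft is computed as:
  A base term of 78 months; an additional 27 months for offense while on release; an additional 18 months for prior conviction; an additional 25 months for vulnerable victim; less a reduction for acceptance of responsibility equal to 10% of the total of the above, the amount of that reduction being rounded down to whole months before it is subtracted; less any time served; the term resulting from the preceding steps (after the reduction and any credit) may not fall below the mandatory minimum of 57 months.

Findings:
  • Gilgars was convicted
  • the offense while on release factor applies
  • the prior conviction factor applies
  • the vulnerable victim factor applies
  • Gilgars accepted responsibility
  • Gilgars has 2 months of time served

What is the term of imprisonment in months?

132 months

Offense while on release enhancement: +27 months
Prior conviction enhancement: +18 months
Vulnerable victim enhancement: +25 months
Adjusted term: 78 months + 27 months + 18 months + 25 months = 148 months
Acceptance of responsibility reduction: 10% of 148 months = 14 months (rounded down)
After reduction: 148 − 14 = 134 months
Less time served: 134 months − 2 months = 132 months
Minimum 57 months: 132 months meets the minimum, no increase.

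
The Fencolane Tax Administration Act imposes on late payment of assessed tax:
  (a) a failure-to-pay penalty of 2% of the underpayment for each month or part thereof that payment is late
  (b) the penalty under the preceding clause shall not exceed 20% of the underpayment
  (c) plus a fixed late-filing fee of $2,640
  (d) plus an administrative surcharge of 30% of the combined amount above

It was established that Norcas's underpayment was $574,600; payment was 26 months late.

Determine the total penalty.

Accrued rate: 2% × 26 = 52%, capped at 20% → 20%
Failure-to-pay penalty: 20% of $574,600 = $114,920
Penalty before surcharge: $114,920 + $2,640 = $117,560
Administrative surcharge: 30% of $117,560 = $35,268
Total penalty: $117,560 + $35,268 = $152,828

Penalty: $152,828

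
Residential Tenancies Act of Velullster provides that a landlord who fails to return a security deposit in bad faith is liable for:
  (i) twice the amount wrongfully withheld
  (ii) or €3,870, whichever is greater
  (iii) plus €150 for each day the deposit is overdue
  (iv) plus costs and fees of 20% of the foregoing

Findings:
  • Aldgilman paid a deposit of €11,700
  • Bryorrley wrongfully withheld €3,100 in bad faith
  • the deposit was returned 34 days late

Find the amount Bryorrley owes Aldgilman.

€13,560

Doubled: 2 × €3,100 = €6,200
Minimum €3,870: €6,200 meets the minimum, no increase.
Late-return penalty: 34 × €150 = €5,100
Damages plus late penalty: €6,200 + €5,100 = €11,300
Costs and fees: 20% of €11,300 = €2,260
Total recovery: €11,300 + €2,260 = €13,560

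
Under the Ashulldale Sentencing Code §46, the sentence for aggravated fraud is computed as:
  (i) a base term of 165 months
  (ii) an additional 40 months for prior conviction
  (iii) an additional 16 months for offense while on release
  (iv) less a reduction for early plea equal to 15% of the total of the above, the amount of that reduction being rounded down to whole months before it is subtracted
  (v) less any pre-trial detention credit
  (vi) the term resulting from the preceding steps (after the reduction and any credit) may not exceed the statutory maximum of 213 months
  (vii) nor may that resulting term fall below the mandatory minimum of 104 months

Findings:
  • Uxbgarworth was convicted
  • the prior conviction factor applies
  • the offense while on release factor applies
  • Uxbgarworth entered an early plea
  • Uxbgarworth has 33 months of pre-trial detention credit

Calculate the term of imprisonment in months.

155 months

Prior conviction enhancement: +40 months
Offense while on release enhancement: +16 months
Adjusted term: 165 months + 40 months + 16 months = 221 months
Early plea reduction: 15% of 221 months = 33 months (rounded down)
After reduction: 221 − 33 = 188 months
Less pre-trial detention credit: 188 months − 33 months = 155 months
Cap at 213 months: 155 months is within the cap, no reduction.
Minimum 104 months: 155 months meets the minimum, no increase.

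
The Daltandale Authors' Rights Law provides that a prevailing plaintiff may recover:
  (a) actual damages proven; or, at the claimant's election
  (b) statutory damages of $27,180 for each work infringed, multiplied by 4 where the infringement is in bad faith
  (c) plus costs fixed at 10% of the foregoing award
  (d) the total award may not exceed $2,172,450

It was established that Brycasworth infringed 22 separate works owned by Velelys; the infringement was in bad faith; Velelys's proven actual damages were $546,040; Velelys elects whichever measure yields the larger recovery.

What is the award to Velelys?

Statutory damages: 22 × $27,180 = $597,960
Multiplied by 4: 4 × $597,960 = $2,391,840
Greater of actual damages ($546,040) or enhanced statutory damages ($2,391,840): $2,391,840
Costs: 10% of $2,391,840 = $239,184
Award plus costs: $2,391,840 + $239,184 = $2,631,024
Cap at $2,172,450: $2,631,024 exceeds the cap → $2,172,450

Award: $2,172,450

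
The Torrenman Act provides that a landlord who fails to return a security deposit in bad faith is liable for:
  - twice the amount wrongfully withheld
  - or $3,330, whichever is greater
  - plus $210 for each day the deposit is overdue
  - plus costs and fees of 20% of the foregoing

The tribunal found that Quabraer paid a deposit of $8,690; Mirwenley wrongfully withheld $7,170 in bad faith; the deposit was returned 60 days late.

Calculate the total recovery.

Doubled: 2 × $7,170 = $14,340
Minimum $3,330: $14,340 meets the minimum, no increase.
Late-return penalty: 60 × $210 = $12,600
Damages plus late penalty: $14,340 + $12,600 = $26,940
Costs and fees: 20% of $26,940 = $5,388
Total recovery: $26,940 + $5,388 = $32,328

$32,328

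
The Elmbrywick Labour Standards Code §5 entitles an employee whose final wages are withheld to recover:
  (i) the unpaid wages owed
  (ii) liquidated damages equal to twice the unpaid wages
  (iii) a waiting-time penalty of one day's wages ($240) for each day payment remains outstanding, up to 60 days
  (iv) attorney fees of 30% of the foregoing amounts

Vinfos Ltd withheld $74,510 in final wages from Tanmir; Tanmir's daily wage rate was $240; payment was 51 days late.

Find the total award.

Doubled: 2 × $74,510 = $149,020
Penalty days: min(51, 60) = 51
Waiting-time penalty: 51 × $240 = $12,240
Subtotal: $74,510 + $149,020 + $12,240 = $235,770
Attorney fees: 30% of $235,770 = $70,731
Total award: $235,770 + $70,731 = $306,501

$306,501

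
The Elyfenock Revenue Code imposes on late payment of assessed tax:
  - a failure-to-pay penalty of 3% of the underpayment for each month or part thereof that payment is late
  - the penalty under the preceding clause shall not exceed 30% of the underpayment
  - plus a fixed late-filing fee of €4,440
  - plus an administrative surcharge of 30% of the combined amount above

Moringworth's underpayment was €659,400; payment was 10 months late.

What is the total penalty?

Accrued rate: 3% × 10 = 30%, capped at 30% → 30%
Failure-to-pay penalty: 30% of €659,400 = €197,820
Penalty before surcharge: €197,820 + €4,440 = €202,260
Administrative surcharge: 30% of €202,260 = €60,678
Total penalty: €202,260 + €60,678 = €262,938

€262,938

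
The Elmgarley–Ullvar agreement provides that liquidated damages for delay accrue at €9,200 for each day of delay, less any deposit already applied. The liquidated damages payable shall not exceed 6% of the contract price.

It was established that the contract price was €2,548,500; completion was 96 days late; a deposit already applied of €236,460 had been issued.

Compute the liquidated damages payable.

€152,910

Per-day damages: 96 × €9,200 = €883,200
Less deposit already applied: €883,200 − €236,460 = €646,740
Cap: 6% of €2,548,500 = €152,910
Cap at €152,910: €646,740 exceeds the cap → €152,910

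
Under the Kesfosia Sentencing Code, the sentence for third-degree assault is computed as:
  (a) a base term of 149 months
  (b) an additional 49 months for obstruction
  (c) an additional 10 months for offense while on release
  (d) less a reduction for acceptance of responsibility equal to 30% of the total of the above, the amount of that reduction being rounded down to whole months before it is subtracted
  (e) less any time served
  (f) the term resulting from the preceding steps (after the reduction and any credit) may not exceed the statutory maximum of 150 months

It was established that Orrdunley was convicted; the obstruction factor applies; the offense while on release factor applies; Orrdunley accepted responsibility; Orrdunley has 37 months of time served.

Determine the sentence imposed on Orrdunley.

109 months

Obstruction enhancement: +49 months
Offense while on release enhancement: +10 months
Adjusted term: 149 months + 49 months + 10 months = 208 months
Acceptance of responsibility reduction: 30% of 208 months = 62 months (rounded down)
After reduction: 208 − 62 = 146 months
Less time served: 146 months − 37 months = 109 months
Cap at 150 months: 109 months is within the cap, no reduction.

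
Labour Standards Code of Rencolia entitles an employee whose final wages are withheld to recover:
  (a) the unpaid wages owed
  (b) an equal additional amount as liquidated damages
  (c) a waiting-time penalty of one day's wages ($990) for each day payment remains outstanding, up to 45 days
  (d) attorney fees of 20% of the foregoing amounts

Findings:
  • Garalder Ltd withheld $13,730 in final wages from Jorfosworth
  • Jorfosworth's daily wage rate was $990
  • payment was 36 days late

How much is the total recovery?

Liquidated damages (equal amount): $13,730
Penalty days: min(36, 45) = 36
Waiting-time penalty: 36 × $990 = $35,640
Subtotal: $13,730 + $13,730 + $35,640 = $63,100
Attorney fees: 20% of $63,100 = $12,620
Total award: $63,100 + $12,620 = $75,720

$75,720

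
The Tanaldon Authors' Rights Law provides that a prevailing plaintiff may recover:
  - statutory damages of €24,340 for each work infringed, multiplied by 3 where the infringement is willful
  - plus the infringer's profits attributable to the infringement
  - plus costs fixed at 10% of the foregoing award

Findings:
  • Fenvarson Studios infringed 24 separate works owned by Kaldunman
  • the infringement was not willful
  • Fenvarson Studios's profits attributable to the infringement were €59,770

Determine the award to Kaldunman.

€708,323

Statutory damages: 24 × €24,340 = €584,160
Infringement not willful: no ×3 enhancement.
Combined award: €584,160 + €59,770 = €643,930
Costs: 10% of €643,930 = €64,393
Award plus costs: €643,930 + €64,393 = €708,323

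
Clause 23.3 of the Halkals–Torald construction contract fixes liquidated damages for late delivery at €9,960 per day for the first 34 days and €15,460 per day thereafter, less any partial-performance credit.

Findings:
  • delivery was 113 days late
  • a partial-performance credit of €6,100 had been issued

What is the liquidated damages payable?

First 34 days: 34 × €9,960 = €338,640
Remaining days: (113 − 34) × €15,460 = €1,221,340
Accrued per-day damages: €338,640 + €1,221,340 = €1,559,980
Less partial-performance credit: €1,559,980 − €6,100 = €1,553,880

Liquidated damages: €1,553,880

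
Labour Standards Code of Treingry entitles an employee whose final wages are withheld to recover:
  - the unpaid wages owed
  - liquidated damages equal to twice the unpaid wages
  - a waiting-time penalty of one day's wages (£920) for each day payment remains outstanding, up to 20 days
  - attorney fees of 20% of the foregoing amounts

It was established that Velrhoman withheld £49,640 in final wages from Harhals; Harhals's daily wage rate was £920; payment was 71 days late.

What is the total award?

Doubled: 2 × £49,640 = £99,280
Penalty days: min(71, 20) = 20
Waiting-time penalty: 20 × £920 = £18,400
Subtotal: £49,640 + £99,280 + £18,400 = £167,320
Attorney fees: 20% of £167,320 = £33,464
Total award: £167,320 + £33,464 = £200,784

£200,784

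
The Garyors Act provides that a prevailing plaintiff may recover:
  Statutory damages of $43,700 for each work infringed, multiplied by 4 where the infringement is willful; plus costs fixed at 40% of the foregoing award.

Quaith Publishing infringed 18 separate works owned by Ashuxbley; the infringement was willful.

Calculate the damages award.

Statutory damages: 18 × $43,700 = $786,600
Multiplied by 4: 4 × $786,600 = $3,146,400
Costs: 40% of $3,146,400 = $1,258,560
Award plus costs: $3,146,400 + $1,258,560 = $4,404,960

$4,404,960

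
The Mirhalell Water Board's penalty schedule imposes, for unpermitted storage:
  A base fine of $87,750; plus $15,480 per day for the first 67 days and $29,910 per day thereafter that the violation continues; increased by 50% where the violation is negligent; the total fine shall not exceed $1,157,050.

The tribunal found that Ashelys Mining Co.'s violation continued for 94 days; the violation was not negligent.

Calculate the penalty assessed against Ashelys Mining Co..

$1,157,050

First 67 days: 67 × $15,480 = $1,037,160
Remaining days: (94 − 67) × $29,910 = $807,570
Per-day component: $1,037,160 + $807,570 = $1,844,730
Base plus per-day: $87,750 + $1,844,730 = $1,932,480
The violation was not negligent: no 50% increase.
Cap at $1,157,050: $1,932,480 exceeds the cap → $1,157,050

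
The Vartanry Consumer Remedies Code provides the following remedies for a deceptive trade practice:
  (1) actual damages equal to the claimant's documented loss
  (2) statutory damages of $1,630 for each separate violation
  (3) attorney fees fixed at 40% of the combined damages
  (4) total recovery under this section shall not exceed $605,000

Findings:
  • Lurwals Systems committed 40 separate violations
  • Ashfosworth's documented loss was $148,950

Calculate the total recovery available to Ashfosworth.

Statutory damages: 40 × $1,630 = $65,200
Combined damages: $148,950 + $65,200 = $214,150
Attorney fees: 40% of $214,150 = $85,660
Total before cap: $214,150 + $85,660 = $299,810
Cap at $605,000: $299,810 is within the cap, no reduction.

$299,810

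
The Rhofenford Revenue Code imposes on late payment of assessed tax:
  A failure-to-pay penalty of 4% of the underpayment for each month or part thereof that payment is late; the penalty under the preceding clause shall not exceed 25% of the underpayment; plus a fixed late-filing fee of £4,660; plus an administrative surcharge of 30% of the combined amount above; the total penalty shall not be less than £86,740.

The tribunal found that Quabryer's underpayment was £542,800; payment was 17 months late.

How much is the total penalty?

Accrued rate: 4% × 17 = 68%, capped at 25% → 25%
Failure-to-pay penalty: 25% of £542,800 = £135,700
Penalty before surcharge: £135,700 + £4,660 = £140,360
Administrative surcharge: 30% of £140,360 = £42,108
Total penalty: £140,360 + £42,108 = £182,468
Minimum £86,740: £182,468 meets the minimum, no increase.

Penalty: £182,468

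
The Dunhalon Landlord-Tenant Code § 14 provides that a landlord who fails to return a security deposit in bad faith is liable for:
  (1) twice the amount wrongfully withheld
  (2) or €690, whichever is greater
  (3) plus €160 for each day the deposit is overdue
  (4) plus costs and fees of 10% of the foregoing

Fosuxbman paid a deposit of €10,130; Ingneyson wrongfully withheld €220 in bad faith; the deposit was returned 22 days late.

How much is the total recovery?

€4,631

Doubled: 2 × €220 = €440
Minimum €690: €440 is below the minimum → €690
Late-return penalty: 22 × €160 = €3,520
Damages plus late penalty: €690 + €3,520 = €4,210
Costs and fees: 10% of €4,210 = €421
Total recovery: €4,210 + €421 = €4,631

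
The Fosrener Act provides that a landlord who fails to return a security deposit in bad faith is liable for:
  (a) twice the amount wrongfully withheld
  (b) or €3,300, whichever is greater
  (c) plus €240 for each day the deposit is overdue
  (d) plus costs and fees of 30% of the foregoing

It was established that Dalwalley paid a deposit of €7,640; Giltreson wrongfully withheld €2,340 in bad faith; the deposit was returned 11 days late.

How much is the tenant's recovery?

Doubled: 2 × €2,340 = €4,680
Minimum €3,300: €4,680 meets the minimum, no increase.
Late-return penalty: 11 × €240 = €2,640
Damages plus late penalty: €4,680 + €2,640 = €7,320
Costs and fees: 30% of €7,320 = €2,196
Total recovery: €7,320 + €2,196 = €9,516

€9,516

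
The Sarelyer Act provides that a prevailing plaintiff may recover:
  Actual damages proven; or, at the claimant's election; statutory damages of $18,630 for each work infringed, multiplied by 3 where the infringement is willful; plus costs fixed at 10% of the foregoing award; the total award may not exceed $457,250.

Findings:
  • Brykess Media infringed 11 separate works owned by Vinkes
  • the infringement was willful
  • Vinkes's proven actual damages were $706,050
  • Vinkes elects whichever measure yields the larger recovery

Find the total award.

Statutory damages: 11 × $18,630 = $204,930
Trebled: 3 × $204,930 = $614,790
Greater of actual damages ($706,050) or enhanced statutory damages ($614,790): $706,050
Costs: 10% of $706,050 = $70,605
Award plus costs: $706,050 + $70,605 = $776,655
Cap at $457,250: $776,655 exceeds the cap → $457,250

Award: $457,250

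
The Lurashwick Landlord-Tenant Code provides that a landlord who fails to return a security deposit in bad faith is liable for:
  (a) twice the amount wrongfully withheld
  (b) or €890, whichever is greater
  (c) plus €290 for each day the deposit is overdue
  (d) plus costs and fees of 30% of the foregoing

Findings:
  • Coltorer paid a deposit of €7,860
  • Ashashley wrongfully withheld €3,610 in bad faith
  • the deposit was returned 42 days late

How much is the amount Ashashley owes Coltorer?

Doubled: 2 × €3,610 = €7,220
Minimum €890: €7,220 meets the minimum, no increase.
Late-return penalty: 42 × €290 = €12,180
Damages plus late penalty: €7,220 + €12,180 = €19,400
Costs and fees: 30% of €19,400 = €5,820
Total recovery: €19,400 + €5,820 = €25,220

€25,220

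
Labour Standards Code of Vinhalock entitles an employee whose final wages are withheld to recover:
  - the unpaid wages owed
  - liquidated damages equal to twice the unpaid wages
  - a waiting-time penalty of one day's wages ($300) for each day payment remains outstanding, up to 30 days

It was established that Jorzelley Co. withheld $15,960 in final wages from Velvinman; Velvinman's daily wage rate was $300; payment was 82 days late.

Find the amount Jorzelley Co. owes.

$56,880

Doubled: 2 × $15,960 = $31,920
Penalty days: min(82, 30) = 30
Waiting-time penalty: 30 × $300 = $9,000
Total award: $15,960 + $31,920 + $9,000 = $56,880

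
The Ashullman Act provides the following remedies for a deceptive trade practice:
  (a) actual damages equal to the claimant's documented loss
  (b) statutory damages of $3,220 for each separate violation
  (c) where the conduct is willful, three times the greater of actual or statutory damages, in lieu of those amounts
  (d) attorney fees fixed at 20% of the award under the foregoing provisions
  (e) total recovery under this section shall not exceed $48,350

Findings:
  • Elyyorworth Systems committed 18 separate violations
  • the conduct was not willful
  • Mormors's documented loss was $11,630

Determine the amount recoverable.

Statutory damages: 18 × $3,220 = $57,960
Conduct not willful: the in-lieu enhancement does not apply.
Actual plus statutory damages: $11,630 + $57,960 = $69,590
Attorney fees: 20% of $69,590 = $13,918
Total before cap: $69,590 + $13,918 = $83,508
Cap at $48,350: $83,508 exceeds the cap → $48,350

$48,350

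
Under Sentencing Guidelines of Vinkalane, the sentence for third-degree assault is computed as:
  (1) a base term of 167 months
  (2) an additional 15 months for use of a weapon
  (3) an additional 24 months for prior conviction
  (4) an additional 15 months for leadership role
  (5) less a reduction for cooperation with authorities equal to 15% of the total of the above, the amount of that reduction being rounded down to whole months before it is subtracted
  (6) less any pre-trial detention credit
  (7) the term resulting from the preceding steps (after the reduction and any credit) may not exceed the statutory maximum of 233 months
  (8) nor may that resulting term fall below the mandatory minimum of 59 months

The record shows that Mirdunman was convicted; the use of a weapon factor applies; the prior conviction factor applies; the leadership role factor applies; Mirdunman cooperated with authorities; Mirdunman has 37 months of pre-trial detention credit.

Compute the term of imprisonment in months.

151 months

Use of a weapon enhancement: +15 months
Prior conviction enhancement: +24 months
Leadership role enhancement: +15 months
Adjusted term: 167 months + 15 months + 24 months + 15 months = 221 months
Cooperation with authorities reduction: 15% of 221 months = 33 months (rounded down)
After reduction: 221 − 33 = 188 months
Less pre-trial detention credit: 188 months − 37 months = 151 months
Cap at 233 months: 151 months is within the cap, no reduction.
Minimum 59 months: 151 months meets the minimum, no increase.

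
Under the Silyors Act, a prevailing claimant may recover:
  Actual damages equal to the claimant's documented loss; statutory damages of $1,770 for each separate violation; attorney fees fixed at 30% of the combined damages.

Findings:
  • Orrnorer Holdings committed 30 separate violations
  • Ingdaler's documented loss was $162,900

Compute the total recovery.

Statutory damages: 30 × $1,770 = $53,100
Combined damages: $162,900 + $53,100 = $216,000
Attorney fees: 30% of $216,000 = $64,800
Total recovery: $216,000 + $64,800 = $280,800

$280,800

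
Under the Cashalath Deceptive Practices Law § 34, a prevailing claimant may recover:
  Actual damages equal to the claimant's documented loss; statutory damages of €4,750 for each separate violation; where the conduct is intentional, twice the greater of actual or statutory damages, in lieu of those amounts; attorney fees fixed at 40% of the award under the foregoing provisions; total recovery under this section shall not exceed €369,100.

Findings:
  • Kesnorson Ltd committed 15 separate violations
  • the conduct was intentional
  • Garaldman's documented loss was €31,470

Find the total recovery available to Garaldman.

€199,500

Statutory damages: 15 × €4,750 = €71,250
Greater of actual damages (€31,470) or statutory damages (€71,250): €71,250
Doubled: 2 × €71,250 = €142,500
Attorney fees: 40% of €142,500 = €57,000
Total before cap: €142,500 + €57,000 = €199,500
Cap at €369,100: €199,500 is within the cap, no reduction.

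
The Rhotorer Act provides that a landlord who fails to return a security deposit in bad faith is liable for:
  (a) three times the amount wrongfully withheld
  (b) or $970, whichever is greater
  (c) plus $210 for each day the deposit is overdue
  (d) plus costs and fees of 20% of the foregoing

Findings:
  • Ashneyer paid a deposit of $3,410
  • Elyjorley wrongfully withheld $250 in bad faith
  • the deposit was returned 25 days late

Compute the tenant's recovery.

Trebled: 3 × $250 = $750
Minimum $970: $750 is below the minimum → $970
Late-return penalty: 25 × $210 = $5,250
Damages plus late penalty: $970 + $5,250 = $6,220
Costs and fees: 20% of $6,220 = $1,244
Total recovery: $6,220 + $1,244 = $7,464

$7,464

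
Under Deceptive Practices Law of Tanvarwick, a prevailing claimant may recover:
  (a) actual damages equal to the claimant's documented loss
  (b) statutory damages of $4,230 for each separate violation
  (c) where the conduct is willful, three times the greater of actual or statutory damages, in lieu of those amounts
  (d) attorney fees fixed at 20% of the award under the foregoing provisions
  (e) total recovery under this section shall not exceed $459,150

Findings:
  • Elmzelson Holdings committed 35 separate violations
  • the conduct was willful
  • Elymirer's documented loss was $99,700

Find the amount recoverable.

$459,150

Statutory damages: 35 × $4,230 = $148,050
Greater of actual damages ($99,700) or statutory damages ($148,050): $148,050
Trebled: 3 × $148,050 = $444,150
Attorney fees: 20% of $444,150 = $88,830
Total before cap: $444,150 + $88,830 = $532,980
Cap at $459,150: $532,980 exceeds the cap → $459,150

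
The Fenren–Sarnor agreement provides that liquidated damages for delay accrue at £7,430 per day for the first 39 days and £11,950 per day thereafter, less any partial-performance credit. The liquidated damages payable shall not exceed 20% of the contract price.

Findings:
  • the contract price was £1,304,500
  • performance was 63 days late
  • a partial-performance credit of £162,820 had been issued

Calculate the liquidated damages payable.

First 39 days: 39 × £7,430 = £289,770
Remaining days: (63 − 39) × £11,950 = £286,800
Accrued per-day damages: £289,770 + £286,800 = £576,570
Less partial-performance credit: £576,570 − £162,820 = £413,750
Cap: 20% of £1,304,500 = £260,900
Cap at £260,900: £413,750 exceeds the cap → £260,900

Liquidated damages: £260,900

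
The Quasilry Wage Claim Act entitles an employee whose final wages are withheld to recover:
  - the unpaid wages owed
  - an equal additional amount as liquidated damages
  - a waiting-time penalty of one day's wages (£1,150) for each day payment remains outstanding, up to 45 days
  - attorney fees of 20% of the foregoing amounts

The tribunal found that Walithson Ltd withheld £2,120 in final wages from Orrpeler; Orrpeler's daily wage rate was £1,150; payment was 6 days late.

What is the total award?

£13,368

Liquidated damages (equal amount): £2,120
Penalty days: min(6, 45) = 6
Waiting-time penalty: 6 × £1,150 = £6,900
Subtotal: £2,120 + £2,120 + £6,900 = £11,140
Attorney fees: 20% of £11,140 = £2,228
Total award: £11,140 + £2,228 = £13,368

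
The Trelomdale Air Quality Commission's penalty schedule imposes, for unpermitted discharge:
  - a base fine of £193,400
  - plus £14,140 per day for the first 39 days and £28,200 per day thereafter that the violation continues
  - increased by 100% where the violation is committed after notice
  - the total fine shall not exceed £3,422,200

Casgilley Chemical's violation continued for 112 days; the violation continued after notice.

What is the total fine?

First 39 days: 39 × £14,140 = £551,460
Remaining days: (112 − 39) × £28,200 = £2,058,600
Per-day component: £551,460 + £2,058,600 = £2,610,060
Base plus per-day: £193,400 + £2,610,060 = £2,803,460
Enhancement: 100% of £2,803,460 = £2,803,460
Enhanced fine: £2,803,460 + £2,803,460 = £5,606,920
Cap at £3,422,200: £5,606,920 exceeds the cap → £3,422,200

£3,422,200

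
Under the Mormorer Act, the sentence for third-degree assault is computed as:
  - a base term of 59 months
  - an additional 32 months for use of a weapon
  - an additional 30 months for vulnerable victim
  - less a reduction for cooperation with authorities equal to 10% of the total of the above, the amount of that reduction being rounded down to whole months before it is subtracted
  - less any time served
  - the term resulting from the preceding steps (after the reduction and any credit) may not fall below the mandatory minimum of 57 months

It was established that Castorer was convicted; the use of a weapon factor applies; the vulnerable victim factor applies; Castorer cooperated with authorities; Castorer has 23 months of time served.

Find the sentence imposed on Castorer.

Use of a weapon enhancement: +32 months
Vulnerable victim enhancement: +30 months
Adjusted term: 59 months + 32 months + 30 months = 121 months
Cooperation with authorities reduction: 10% of 121 months = 12 months (rounded down)
After reduction: 121 − 12 = 109 months
Less time served: 109 months − 23 months = 86 months
Minimum 57 months: 86 months meets the minimum, no increase.

86 months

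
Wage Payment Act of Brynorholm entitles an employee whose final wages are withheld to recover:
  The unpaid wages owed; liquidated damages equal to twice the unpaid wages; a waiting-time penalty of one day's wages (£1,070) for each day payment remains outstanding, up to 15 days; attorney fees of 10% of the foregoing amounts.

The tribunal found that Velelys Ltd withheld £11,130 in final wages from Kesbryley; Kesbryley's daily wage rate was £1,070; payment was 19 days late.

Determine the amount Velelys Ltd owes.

Doubled: 2 × £11,130 = £22,260
Penalty days: min(19, 15) = 15
Waiting-time penalty: 15 × £1,070 = £16,050
Subtotal: £11,130 + £22,260 + £16,050 = £49,440
Attorney fees: 10% of £49,440 = £4,944
Total award: £49,440 + £4,944 = £54,384

£54,384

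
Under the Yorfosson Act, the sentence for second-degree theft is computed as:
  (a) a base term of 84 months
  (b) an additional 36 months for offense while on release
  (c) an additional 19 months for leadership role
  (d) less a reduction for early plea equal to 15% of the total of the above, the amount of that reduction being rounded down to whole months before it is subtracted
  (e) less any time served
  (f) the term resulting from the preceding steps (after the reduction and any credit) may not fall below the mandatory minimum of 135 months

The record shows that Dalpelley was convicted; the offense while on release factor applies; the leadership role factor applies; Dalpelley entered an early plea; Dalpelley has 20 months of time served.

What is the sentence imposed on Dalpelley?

135 months

Offense while on release enhancement: +36 months
Leadership role enhancement: +19 months
Adjusted term: 84 months + 36 months + 19 months = 139 months
Early plea reduction: 15% of 139 months = 20 months (rounded down)
After reduction: 139 − 20 = 119 months
Less time served: 119 months − 20 months = 99 months
Minimum 135 months: 99 months is below the minimum → 135 months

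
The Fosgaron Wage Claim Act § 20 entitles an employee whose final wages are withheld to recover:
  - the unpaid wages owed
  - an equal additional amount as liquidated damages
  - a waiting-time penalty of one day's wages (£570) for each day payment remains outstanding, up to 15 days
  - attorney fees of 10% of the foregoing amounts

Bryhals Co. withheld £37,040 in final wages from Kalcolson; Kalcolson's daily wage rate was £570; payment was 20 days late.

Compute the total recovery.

Liquidated damages (equal amount): £37,040
Penalty days: min(20, 15) = 15
Waiting-time penalty: 15 × £570 = £8,550
Subtotal: £37,040 + £37,040 + £8,550 = £82,630
Attorney fees: 10% of £82,630 = £8,263
Total award: £82,630 + £8,263 = £90,893

£90,893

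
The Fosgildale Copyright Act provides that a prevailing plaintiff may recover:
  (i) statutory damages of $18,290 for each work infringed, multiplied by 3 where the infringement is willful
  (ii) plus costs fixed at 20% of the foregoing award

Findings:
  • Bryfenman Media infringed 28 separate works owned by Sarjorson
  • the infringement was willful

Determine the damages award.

Award: $1,843,632

Statutory damages: 28 × $18,290 = $512,120
Trebled: 3 × $512,120 = $1,536,360
Costs: 20% of $1,536,360 = $307,272
Award plus costs: $1,536,360 + $307,272 = $1,843,632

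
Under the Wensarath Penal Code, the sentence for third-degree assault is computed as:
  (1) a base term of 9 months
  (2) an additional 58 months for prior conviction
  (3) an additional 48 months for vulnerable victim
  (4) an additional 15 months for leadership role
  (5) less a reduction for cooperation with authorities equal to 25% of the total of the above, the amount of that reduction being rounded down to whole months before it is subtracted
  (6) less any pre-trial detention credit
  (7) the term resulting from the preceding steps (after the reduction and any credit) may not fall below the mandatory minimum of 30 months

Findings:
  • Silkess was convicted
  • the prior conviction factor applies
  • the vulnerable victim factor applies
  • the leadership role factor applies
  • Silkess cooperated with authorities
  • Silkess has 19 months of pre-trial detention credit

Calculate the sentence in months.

79 months

Prior conviction enhancement: +58 months
Vulnerable victim enhancement: +48 months
Leadership role enhancement: +15 months
Adjusted term: 9 months + 58 months + 48 months + 15 months = 130 months
Cooperation with authorities reduction: 25% of 130 months = 32 months (rounded down)
After reduction: 130 − 32 = 98 months
Less pre-trial detention credit: 98 months − 19 months = 79 months
Minimum 30 months: 79 months meets the minimum, no increase.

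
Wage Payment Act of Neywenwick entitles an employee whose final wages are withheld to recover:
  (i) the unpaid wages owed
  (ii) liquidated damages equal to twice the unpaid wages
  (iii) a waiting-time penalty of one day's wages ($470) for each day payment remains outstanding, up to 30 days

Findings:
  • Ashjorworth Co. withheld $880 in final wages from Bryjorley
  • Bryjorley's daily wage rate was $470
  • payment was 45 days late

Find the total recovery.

Total award: $16,740

Doubled: 2 × $880 = $1,760
Penalty days: min(45, 30) = 30
Waiting-time penalty: 30 × $470 = $14,100
Total award: $880 + $1,760 + $14,100 = $16,740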